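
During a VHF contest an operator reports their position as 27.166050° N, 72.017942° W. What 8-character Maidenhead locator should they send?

FL37xd79

Add 180° to longitude and 90° to latitude: 107.98206, 117.16605.
Field: 107.98206/20 → 5 → F, 117.16605/10 → 11 → L; chars FL.
Square: 7.98206/2 → 3, 7.16605/1 → 7; chars 37.
Subsquare: 1.98206/0.0833333 → 23 → x, 0.16605/0.0416667 → 3 → d; chars xd.
Extended square: 0.06539/0.00833333 → 7, 0.04105/0.00416667 → 9; chars 79.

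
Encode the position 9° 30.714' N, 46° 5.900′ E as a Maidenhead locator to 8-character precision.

LJ39bm12

Shift to the Maidenhead origin (180°W, 90°S): lon 226.09833, lat 99.51190.
Field: 226.09833/20 → 11 → L, 99.51190/10 → 9 → J; chars LJ.
Square: 6.09833/2 → 3, 9.51190/1 → 9; chars 39.
Subsquare: 0.09833/0.0833333 → 1 → b, 0.51190/0.0416667 → 12 → m; chars bm.
Extended square: 0.01500/0.00833333 → 1, 0.01190/0.00416667 → 2; chars 12.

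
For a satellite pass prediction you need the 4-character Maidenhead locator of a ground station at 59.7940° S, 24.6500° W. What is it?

Offset from 180°W / 90°S: lon 155.35°, lat 30.21°.
Field (20°×10°, letters A–R): lon ⌊155.35/20⌋ = 7 → H; lat ⌊30.21/10⌋ = 3 → D.
Square (2°×1°, digits 0–9): lon ⌊15.35/2⌋ = 7; lat ⌊0.21/1⌋ = 0.

HD70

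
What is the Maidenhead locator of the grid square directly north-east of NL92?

Longitude square 9; +1 → 10, wraps to 0, carry into field.
Longitude field N = 13; +1 → 14 = O.
Latitude square 2; +1 → 3.

OL03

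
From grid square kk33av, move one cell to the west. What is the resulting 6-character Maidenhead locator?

KK23xv

Longitude subsquare a = 0; −1 → -1, wraps to 23 = x, carry into square.
Longitude square 3; −1 → 2.
The latitude characters are unchanged.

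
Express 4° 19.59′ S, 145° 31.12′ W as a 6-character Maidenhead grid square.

BI75fq

Add 180° to longitude and 90° to latitude: 34.4813, 85.6735.
Field: 34.4813/20 → 1 → B, 85.6735/10 → 8 → I; chars BI.
Square: 14.4813/2 → 7, 5.6735/1 → 5; chars 75.
Subsquare: 0.4813/0.0833333 → 5 → f, 0.6735/0.0416667 → 16 → q; chars fq.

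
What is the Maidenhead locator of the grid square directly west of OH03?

Longitude square 0; −1 → -1, wraps to 9, carry into field.
Longitude field O = 14; −1 → 13 = N.
The latitude characters are unchanged.

NH93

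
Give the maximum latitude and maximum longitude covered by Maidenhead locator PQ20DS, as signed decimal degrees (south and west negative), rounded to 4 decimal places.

Field P=15, Q=16: +15·20° lon, +16·10° lat → SW at lon 120°, lat 70°.
Square 2, 0: +2·2° lon, +0·1° lat → SW at lon 124°, lat 70°.
Subsquare d=3, s=18: +3·0.0833333° lon, +18·0.0416667° lat → SW at lon 124.25°, lat 70.75°.
Cell spans 0.0833333° lon × 0.0416667° lat. NE corner is SW corner plus one full cell.
latitude 70.7917, longitude 124.3333.

70.7917, 124.3333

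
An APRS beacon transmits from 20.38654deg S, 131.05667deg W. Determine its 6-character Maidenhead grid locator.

Shift to the Maidenhead origin (180°W, 90°S): lon 48.9433, lat 69.6135.
Field: 48.9433/20 → 2 → C, 69.6135/10 → 6 → G; chars CG.
Square: 8.9433/2 → 4, 9.6135/1 → 9; chars 49.
Subsquare: 0.9433/0.0833333 → 11 → l, 0.6135/0.0416667 → 14 → o; chars lo.

CG49lo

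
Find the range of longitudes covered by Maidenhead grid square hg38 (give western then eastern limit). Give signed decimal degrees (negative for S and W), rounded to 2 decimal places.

-34.00, -32.00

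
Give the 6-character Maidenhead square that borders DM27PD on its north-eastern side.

DM27qe

Longitude subsquare p = 15; +1 → 16 = q.
Latitude subsquare d = 3; +1 → 4 = e.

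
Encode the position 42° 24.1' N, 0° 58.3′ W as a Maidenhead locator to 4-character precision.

IN92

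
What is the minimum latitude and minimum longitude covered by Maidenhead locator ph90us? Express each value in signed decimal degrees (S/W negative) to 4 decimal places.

Field P=15, H=7: +15·20° lon, +7·10° lat → SW at lon 120°, lat -20°.
Square 9, 0: +9·2° lon, +0·1° lat → SW at lon 138°, lat -20°.
Subsquare u=20, s=18: +20·0.0833333° lon, +18·0.0416667° lat → SW at lon 139.667°, lat -19.25°.
latitude -19.2500, longitude 139.6667.

-19.2500, 139.6667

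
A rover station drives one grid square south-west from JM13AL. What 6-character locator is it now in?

JM03xk

Longitude subsquare a = 0; −1 → -1, wraps to 23 = x, carry into square.
Longitude square 1; −1 → 0.
Latitude subsquare l = 11; −1 → 10 = k.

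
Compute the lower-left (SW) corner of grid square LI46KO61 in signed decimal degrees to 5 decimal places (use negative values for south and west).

-3.41250, 48.88333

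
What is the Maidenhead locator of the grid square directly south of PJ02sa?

Latitude subsquare a = 0; −1 → -1, wraps to 23 = x, carry into square.
Latitude square 2; −1 → 1.
The longitude characters are unchanged.

PJ01sx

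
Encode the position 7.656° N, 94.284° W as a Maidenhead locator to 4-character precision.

EJ27

Offset from 180°W / 90°S: lon 85.72°, lat 97.66°.
Field: 85.72/20 → 4 → E, 97.66/10 → 9 → J; chars EJ.
Square: 5.72/2 → 2, 7.66/1 → 7; chars 27.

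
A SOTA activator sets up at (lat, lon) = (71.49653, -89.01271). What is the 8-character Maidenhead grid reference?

EQ51ll89

Offset from 180°W / 90°S: lon 90.98729°, lat 161.49653°.
Field: lon ⌊90.98729/20⌋ = 4 → E; lat ⌊161.49653/10⌋ = 16 → Q.
Square: lon ⌊10.98729/2⌋ = 5; lat ⌊1.49653/1⌋ = 1.
Subsquare: lon ⌊0.98729/0.0833333⌋ = 11 → l; lat ⌊0.49653/0.0416667⌋ = 11 → l.
Extended square: lon ⌊0.07062/0.00833333⌋ = 8; lat ⌊0.03820/0.00416667⌋ = 9.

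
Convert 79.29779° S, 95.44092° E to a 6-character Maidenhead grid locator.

NB70rq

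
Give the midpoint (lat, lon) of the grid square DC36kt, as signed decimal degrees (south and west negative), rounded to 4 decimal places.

-63.1875, -113.1250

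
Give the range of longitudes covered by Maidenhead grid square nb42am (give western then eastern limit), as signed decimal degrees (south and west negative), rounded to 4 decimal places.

88.0000, 88.0833

Field N=13, B=1: +13·20° lon, +1·10° lat → SW at lon 80°, lat -80°.
Square 4, 2: +4·2° lon, +2·1° lat → SW at lon 88°, lat -78°.
Subsquare a=0, m=12: +0·0.0833333° lon, +12·0.0416667° lat → SW at lon 88°, lat -77.5°.
Cell spans 0.0833333° lon × 0.0416667° lat.
west 88.0000, east 88.0833.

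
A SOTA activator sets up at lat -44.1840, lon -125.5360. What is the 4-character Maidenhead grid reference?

CE75

Shift to the Maidenhead origin (180°W, 90°S): lon 54.46, lat 45.82.
Field (20°×10°, letters A–R): lon ⌊54.46/20⌋ = 2 → C; lat ⌊45.82/10⌋ = 4 → E.
Square (2°×1°, digits 0–9): lon ⌊14.46/2⌋ = 7; lat ⌊5.82/1⌋ = 5.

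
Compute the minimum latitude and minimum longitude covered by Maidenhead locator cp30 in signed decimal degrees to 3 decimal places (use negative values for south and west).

60.000, -134.000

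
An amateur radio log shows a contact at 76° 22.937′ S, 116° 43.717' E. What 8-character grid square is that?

Shift to the Maidenhead origin (180°W, 90°S): lon 296.72862, lat 13.61772.
Field: lon ⌊296.72862/20⌋ = 14 → O; lat ⌊13.61772/10⌋ = 1 → B.
Square: lon ⌊16.72862/2⌋ = 8; lat ⌊3.61772/1⌋ = 3.
Subsquare: lon ⌊0.72862/0.0833333⌋ = 8 → i; lat ⌊0.61772/0.0416667⌋ = 14 → o.
Extended square: lon ⌊0.06195/0.00833333⌋ = 7; lat ⌊0.03438/0.00416667⌋ = 8.

OB83io78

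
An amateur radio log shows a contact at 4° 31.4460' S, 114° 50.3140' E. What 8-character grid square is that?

Shift to the Maidenhead origin (180°W, 90°S): lon 294.83857, lat 85.47590.
Field: 294.83857/20 → 14 → O, 85.47590/10 → 8 → I; chars OI.
Square: 14.83857/2 → 7, 5.47590/1 → 5; chars 75.
Subsquare: 0.83857/0.0833333 → 10 → k, 0.47590/0.0416667 → 11 → l; chars kl.
Extended square: 0.00523/0.00833333 → 0, 0.01757/0.00416667 → 4; chars 04.

OI75kl04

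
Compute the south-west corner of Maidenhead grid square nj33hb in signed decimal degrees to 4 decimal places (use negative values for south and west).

Field N=13, J=9: +13·20° lon, +9·10° lat → SW at lon 80°, lat 0°.
Square 3, 3: +3·2° lon, +3·1° lat → SW at lon 86°, lat 3°.
Subsquare h=7, b=1: +7·0.0833333° lon, +1·0.0416667° lat → SW at lon 86.5833°, lat 3.04167°.
latitude 3.0417, longitude 86.5833.

3.0417, 86.5833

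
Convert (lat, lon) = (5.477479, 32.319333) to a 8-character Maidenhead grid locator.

KJ65dl84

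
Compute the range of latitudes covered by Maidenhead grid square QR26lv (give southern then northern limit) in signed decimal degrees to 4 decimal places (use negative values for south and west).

86.8750, 86.9167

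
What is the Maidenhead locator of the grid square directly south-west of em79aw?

Longitude subsquare a = 0; −1 → -1, wraps to 23 = x, carry into square.
Longitude square 7; −1 → 6.
Latitude subsquare w = 22; −1 → 21 = v.

EM69xv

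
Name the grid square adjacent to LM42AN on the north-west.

LM32xo

Longitude subsquare a = 0; −1 → -1, wraps to 23 = x, carry into square.
Longitude square 4; −1 → 3.
Latitude subsquare n = 13; +1 → 14 = o.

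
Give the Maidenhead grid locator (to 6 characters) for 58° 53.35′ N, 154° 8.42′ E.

QO78bv

Shift to the Maidenhead origin (180°W, 90°S): lon 334.1403, lat 148.8892.
Field (20°×10°, letters A–R): lon ⌊334.1403/20⌋ = 16 → Q; lat ⌊148.8892/10⌋ = 14 → O.
Square (2°×1°, digits 0–9): lon ⌊14.1403/2⌋ = 7; lat ⌊8.8892/1⌋ = 8.
Subsquare (5′×2.5′, letters a–x): lon ⌊0.1403/0.0833333⌋ = 1 → b; lat ⌊0.8892/0.0416667⌋ = 21 → v.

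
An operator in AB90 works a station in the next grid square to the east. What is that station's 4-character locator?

Longitude square 9; +1 → 10, wraps to 0, carry into field.
Longitude field A = 0; +1 → 1 = B.
The latitude characters are unchanged.

BB00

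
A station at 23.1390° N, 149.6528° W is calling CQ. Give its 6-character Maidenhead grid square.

Offset from 180°W / 90°S: lon 30.3472°, lat 113.1390°.
Field: 30.3472/20 → 1 → B, 113.1390/10 → 11 → L; chars BL.
Square: 10.3472/2 → 5, 3.1390/1 → 3; chars 53.
Subsquare: 0.3472/0.0833333 → 4 → e, 0.1390/0.0416667 → 3 → d; chars ed.

BL53ed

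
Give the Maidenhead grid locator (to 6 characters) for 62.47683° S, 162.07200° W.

Shift to the Maidenhead origin (180°W, 90°S): lon 17.9280, lat 27.5232.
Field: 17.9280/20 → 0 → A, 27.5232/10 → 2 → C; chars AC.
Square: 17.9280/2 → 8, 7.5232/1 → 7; chars 87.
Subsquare: 1.9280/0.0833333 → 23 → x, 0.5232/0.0416667 → 12 → m; chars xm.

AC87xm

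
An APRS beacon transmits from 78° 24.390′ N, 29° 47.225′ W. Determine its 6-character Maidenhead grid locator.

Shift to the Maidenhead origin (180°W, 90°S): lon 150.2129, lat 168.4065.
Field (20°×10°, letters A–R): lon ⌊150.2129/20⌋ = 7 → H; lat ⌊168.4065/10⌋ = 16 → Q.
Square (2°×1°, digits 0–9): lon ⌊10.2129/2⌋ = 5; lat ⌊8.4065/1⌋ = 8.
Subsquare (5′×2.5′, letters a–x): lon ⌊0.2129/0.0833333⌋ = 2 → c; lat ⌊0.4065/0.0416667⌋ = 9 → j.

HQ58cj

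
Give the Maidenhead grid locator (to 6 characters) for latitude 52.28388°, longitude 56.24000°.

LO82cg

Shift to the Maidenhead origin (180°W, 90°S): lon 236.2400, lat 142.2839.
Field: lon ⌊236.2400/20⌋ = 11 → L; lat ⌊142.2839/10⌋ = 14 → O.
Square: lon ⌊16.2400/2⌋ = 8; lat ⌊2.2839/1⌋ = 2.
Subsquare: lon ⌊0.2400/0.0833333⌋ = 2 → c; lat ⌊0.2839/0.0416667⌋ = 6 → g.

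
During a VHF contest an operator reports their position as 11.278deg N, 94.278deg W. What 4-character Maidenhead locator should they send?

EK21

Offset from 180°W / 90°S: lon 85.72°, lat 101.28°.
Field: lon ⌊85.72/20⌋ = 4 → E; lat ⌊101.28/10⌋ = 10 → K.
Square: lon ⌊5.72/2⌋ = 2; lat ⌊1.28/1⌋ = 1.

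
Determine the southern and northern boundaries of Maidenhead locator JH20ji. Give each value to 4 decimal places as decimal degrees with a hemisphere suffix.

19.6667° S, 19.6250° S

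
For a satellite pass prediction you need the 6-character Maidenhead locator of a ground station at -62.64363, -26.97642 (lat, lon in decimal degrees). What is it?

HC67mi

Add 180° to longitude and 90° to latitude: 153.0236, 27.3564.
Field: lon ⌊153.0236/20⌋ = 7 → H; lat ⌊27.3564/10⌋ = 2 → C.
Square: lon ⌊13.0236/2⌋ = 6; lat ⌊7.3564/1⌋ = 7.
Subsquare: lon ⌊1.0236/0.0833333⌋ = 12 → m; lat ⌊0.3564/0.0416667⌋ = 8 → i.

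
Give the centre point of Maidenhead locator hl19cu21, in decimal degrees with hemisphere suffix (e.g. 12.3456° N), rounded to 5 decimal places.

Field H=7, L=11: +7·20° lon, +11·10° lat → SW at lon -40°, lat 20°.
Square 1, 9: +1·2° lon, +9·1° lat → SW at lon -38°, lat 29°.
Subsquare c=2, u=20: +2·0.0833333° lon, +20·0.0416667° lat → SW at lon -37.8333°, lat 29.8333°.
Extended square 2, 1: +2·0.00833333° lon, +1·0.00416667° lat → SW at lon -37.8167°, lat 29.8375°.
Cell spans 0.00833333° lon × 0.00416667° lat. Centre is SW corner plus half of each.
latitude 29.83958° N, longitude 37.81250° W.

29.83958° N, 37.81250° W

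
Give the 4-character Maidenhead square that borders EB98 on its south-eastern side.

FB07

Longitude square 9; +1 → 10, wraps to 0, carry into field.
Longitude field E = 4; +1 → 5 = F.
Latitude square 8; −1 → 7.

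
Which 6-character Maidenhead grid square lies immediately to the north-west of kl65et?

Longitude subsquare e = 4; −1 → 3 = d.
Latitude subsquare t = 19; +1 → 20 = u.

KL65du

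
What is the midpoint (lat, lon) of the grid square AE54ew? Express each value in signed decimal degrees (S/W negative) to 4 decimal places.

Field A=0, E=4: +0·20° lon, +4·10° lat → SW at lon -180°, lat -50°.
Square 5, 4: +5·2° lon, +4·1° lat → SW at lon -170°, lat -46°.
Subsquare e=4, w=22: +4·0.0833333° lon, +22·0.0416667° lat → SW at lon -169.667°, lat -45.0833°.
Cell spans 0.0833333° lon × 0.0416667° lat. Centre is SW corner plus half of each.
latitude -45.0625, longitude -169.6250.

-45.0625, -169.6250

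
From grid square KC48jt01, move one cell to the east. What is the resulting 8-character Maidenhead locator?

KC48jt11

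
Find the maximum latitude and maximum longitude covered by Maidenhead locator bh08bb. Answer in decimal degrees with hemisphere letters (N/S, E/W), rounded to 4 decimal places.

Field B=1, H=7: +1·20° lon, +7·10° lat → SW at lon -160°, lat -20°.
Square 0, 8: +0·2° lon, +8·1° lat → SW at lon -160°, lat -12°.
Subsquare b=1, b=1: +1·0.0833333° lon, +1·0.0416667° lat → SW at lon -159.917°, lat -11.9583°.
Cell spans 0.0833333° lon × 0.0416667° lat. NE corner is SW corner plus one full cell.
latitude 11.9167° S, longitude 159.8333° W.

11.9167° S, 159.8333° W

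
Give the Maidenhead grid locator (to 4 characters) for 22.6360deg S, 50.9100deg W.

GG47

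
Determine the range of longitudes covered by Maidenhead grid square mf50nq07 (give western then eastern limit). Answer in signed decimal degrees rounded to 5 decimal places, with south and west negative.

71.08333, 71.09167

Field M=12, F=5: +12·20° lon, +5·10° lat → SW at lon 60°, lat -40°.
Square 5, 0: +5·2° lon, +0·1° lat → SW at lon 70°, lat -40°.
Subsquare n=13, q=16: +13·0.0833333° lon, +16·0.0416667° lat → SW at lon 71.0833°, lat -39.3333°.
Extended square 0, 7: +0·0.00833333° lon, +7·0.00416667° lat → SW at lon 71.0833°, lat -39.3042°.
Cell spans 0.00833333° lon × 0.00416667° lat.
west 71.08333, east 71.09167.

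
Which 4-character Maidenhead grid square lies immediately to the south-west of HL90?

Longitude square 9; −1 → 8.
Latitude square 0; −1 → -1, wraps to 9, carry into field.
Latitude field L = 11; −1 → 10 = K.

HK89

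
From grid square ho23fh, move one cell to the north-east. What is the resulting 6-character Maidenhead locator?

HO23gi

Longitude subsquare f = 5; +1 → 6 = g.
Latitude subsquare h = 7; +1 → 8 = i.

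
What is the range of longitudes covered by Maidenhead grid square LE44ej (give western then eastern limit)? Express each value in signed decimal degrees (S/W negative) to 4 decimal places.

Field L=11, E=4: +11·20° lon, +4·10° lat → SW at lon 40°, lat -50°.
Square 4, 4: +4·2° lon, +4·1° lat → SW at lon 48°, lat -46°.
Subsquare e=4, j=9: +4·0.0833333° lon, +9·0.0416667° lat → SW at lon 48.3333°, lat -45.625°.
Cell spans 0.0833333° lon × 0.0416667° lat.
west 48.3333, east 48.4167.

48.3333, 48.4167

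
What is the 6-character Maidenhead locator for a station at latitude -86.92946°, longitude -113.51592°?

Add 180° to longitude and 90° to latitude: 66.4841, 3.0705.
Field: 66.4841/20 → 3 → D, 3.0705/10 → 0 → A; chars DA.
Square: 6.4841/2 → 3, 3.0705/1 → 3; chars 33.
Subsquare: 0.4841/0.0833333 → 5 → f, 0.0705/0.0416667 → 1 → b; chars fb.

DA33fb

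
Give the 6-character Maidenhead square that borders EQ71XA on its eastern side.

Longitude subsquare x = 23; +1 → 24, wraps to 0 = a, carry into square.
Longitude square 7; +1 → 8.
The latitude characters are unchanged.

EQ81aa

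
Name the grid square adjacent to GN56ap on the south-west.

Longitude subsquare a = 0; −1 → -1, wraps to 23 = x, carry into square.
Longitude square 5; −1 → 4.
Latitude subsquare p = 15; −1 → 14 = o.

GN46xo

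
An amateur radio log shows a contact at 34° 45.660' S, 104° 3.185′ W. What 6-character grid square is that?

DF75xf

Shift to the Maidenhead origin (180°W, 90°S): lon 75.9469, lat 55.2390.
Field: 75.9469/20 → 3 → D, 55.2390/10 → 5 → F; chars DF.
Square: 15.9469/2 → 7, 5.2390/1 → 5; chars 75.
Subsquare: 1.9469/0.0833333 → 23 → x, 0.2390/0.0416667 → 5 → f; chars xf.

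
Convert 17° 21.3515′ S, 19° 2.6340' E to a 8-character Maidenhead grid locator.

Add 180° to longitude and 90° to latitude: 199.04390, 72.64414.
Field: lon ⌊199.04390/20⌋ = 9 → J; lat ⌊72.64414/10⌋ = 7 → H.
Square: lon ⌊19.04390/2⌋ = 9; lat ⌊2.64414/1⌋ = 2.
Subsquare: lon ⌊1.04390/0.0833333⌋ = 12 → m; lat ⌊0.64414/0.0416667⌋ = 15 → p.
Extended square: lon ⌊0.04390/0.00833333⌋ = 5; lat ⌊0.01914/0.00416667⌋ = 4.

JH92mp54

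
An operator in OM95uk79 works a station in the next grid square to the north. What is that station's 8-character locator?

Latitude extended square 9; +1 → 10, wraps to 0, carry into subsquare.
Latitude subsquare k = 10; +1 → 11 = l.
The longitude characters are unchanged.

OM95ul70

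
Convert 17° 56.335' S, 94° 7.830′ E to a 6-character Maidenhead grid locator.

NH72bb

Add 180° to longitude and 90° to latitude: 274.1305, 72.0611.
Field: 274.1305/20 → 13 → N, 72.0611/10 → 7 → H; chars NH.
Square: 14.1305/2 → 7, 2.0611/1 → 2; chars 72.
Subsquare: 0.1305/0.0833333 → 1 → b, 0.0611/0.0416667 → 1 → b; chars bb.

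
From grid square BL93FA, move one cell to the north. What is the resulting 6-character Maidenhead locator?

Latitude subsquare a = 0; +1 → 1 = b.
The longitude characters are unchanged.

BL93fb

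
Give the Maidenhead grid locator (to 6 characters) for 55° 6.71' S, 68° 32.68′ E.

MD44gv

Add 180° to longitude and 90° to latitude: 248.5447, 34.8882.
Field (20°×10°, letters A–R): lon ⌊248.5447/20⌋ = 12 → M; lat ⌊34.8882/10⌋ = 3 → D.
Square (2°×1°, digits 0–9): lon ⌊8.5447/2⌋ = 4; lat ⌊4.8882/1⌋ = 4.
Subsquare (5′×2.5′, letters a–x): lon ⌊0.5447/0.0833333⌋ = 6 → g; lat ⌊0.8882/0.0416667⌋ = 21 → v.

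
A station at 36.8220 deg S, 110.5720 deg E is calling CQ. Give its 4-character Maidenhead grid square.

OF53

Shift to the Maidenhead origin (180°W, 90°S): lon 290.57, lat 53.18.
Field: lon ⌊290.57/20⌋ = 14 → O; lat ⌊53.18/10⌋ = 5 → F.
Square: lon ⌊10.57/2⌋ = 5; lat ⌊3.18/1⌋ = 3.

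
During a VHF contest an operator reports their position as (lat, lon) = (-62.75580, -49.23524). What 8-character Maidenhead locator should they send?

GC57jf18

Add 180° to longitude and 90° to latitude: 130.76476, 27.24420.
Field: lon ⌊130.76476/20⌋ = 6 → G; lat ⌊27.24420/10⌋ = 2 → C.
Square: lon ⌊10.76476/2⌋ = 5; lat ⌊7.24420/1⌋ = 7.
Subsquare: lon ⌊0.76476/0.0833333⌋ = 9 → j; lat ⌊0.24420/0.0416667⌋ = 5 → f.
Extended square: lon ⌊0.01476/0.00833333⌋ = 1; lat ⌊0.03587/0.00416667⌋ = 8.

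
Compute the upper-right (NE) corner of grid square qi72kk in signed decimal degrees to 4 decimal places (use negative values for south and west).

Field Q=16, I=8: +16·20° lon, +8·10° lat → SW at lon 140°, lat -10°.
Square 7, 2: +7·2° lon, +2·1° lat → SW at lon 154°, lat -8°.
Subsquare k=10, k=10: +10·0.0833333° lon, +10·0.0416667° lat → SW at lon 154.833°, lat -7.58333°.
Cell spans 0.0833333° lon × 0.0416667° lat. NE corner is SW corner plus one full cell.
latitude -7.5417, longitude 154.9167.

-7.5417, 154.9167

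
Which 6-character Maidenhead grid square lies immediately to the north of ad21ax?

Latitude subsquare x = 23; +1 → 24, wraps to 0 = a, carry into square.
Latitude square 1; +1 → 2.
The longitude characters are unchanged.

AD22aa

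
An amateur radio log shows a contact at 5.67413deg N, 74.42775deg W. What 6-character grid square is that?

Add 180° to longitude and 90° to latitude: 105.5722, 95.6741.
Field: 105.5722/20 → 5 → F, 95.6741/10 → 9 → J; chars FJ.
Square: 5.5722/2 → 2, 5.6741/1 → 5; chars 25.
Subsquare: 1.5722/0.0833333 → 18 → s, 0.6741/0.0416667 → 16 → q; chars sq.

FJ25sq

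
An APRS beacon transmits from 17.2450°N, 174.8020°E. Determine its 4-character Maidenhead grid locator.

Offset from 180°W / 90°S: lon 354.80°, lat 107.25°.
Field: lon ⌊354.80/20⌋ = 17 → R; lat ⌊107.25/10⌋ = 10 → K.
Square: lon ⌊14.80/2⌋ = 7; lat ⌊7.25/1⌋ = 7.

RK77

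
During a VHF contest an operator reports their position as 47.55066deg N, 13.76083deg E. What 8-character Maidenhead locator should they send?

JN67vn12

Shift to the Maidenhead origin (180°W, 90°S): lon 193.76083, lat 137.55066.
Field: lon ⌊193.76083/20⌋ = 9 → J; lat ⌊137.55066/10⌋ = 13 → N.
Square: lon ⌊13.76083/2⌋ = 6; lat ⌊7.55066/1⌋ = 7.
Subsquare: lon ⌊1.76083/0.0833333⌋ = 21 → v; lat ⌊0.55066/0.0416667⌋ = 13 → n.
Extended square: lon ⌊0.01083/0.00833333⌋ = 1; lat ⌊0.00899/0.00416667⌋ = 2.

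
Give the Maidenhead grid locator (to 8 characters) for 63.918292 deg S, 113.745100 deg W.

Shift to the Maidenhead origin (180°W, 90°S): lon 66.25490, lat 26.08171.
Field: 66.25490/20 → 3 → D, 26.08171/10 → 2 → C; chars DC.
Square: 6.25490/2 → 3, 6.08171/1 → 6; chars 36.
Subsquare: 0.25490/0.0833333 → 3 → d, 0.08171/0.0416667 → 1 → b; chars db.
Extended square: 0.00490/0.00833333 → 0, 0.04004/0.00416667 → 9; chars 09.

DC36db09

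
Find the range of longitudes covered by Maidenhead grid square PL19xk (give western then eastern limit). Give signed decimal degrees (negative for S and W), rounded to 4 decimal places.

Field P=15, L=11: +15·20° lon, +11·10° lat → SW at lon 120°, lat 20°.
Square 1, 9: +1·2° lon, +9·1° lat → SW at lon 122°, lat 29°.
Subsquare x=23, k=10: +23·0.0833333° lon, +10·0.0416667° lat → SW at lon 123.917°, lat 29.4167°.
Cell spans 0.0833333° lon × 0.0416667° lat.
west 123.9167, east 124.0000.

123.9167, 124.0000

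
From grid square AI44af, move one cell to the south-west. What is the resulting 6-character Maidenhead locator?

AI34xe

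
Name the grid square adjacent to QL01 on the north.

Latitude square 1; +1 → 2.
The longitude characters are unchanged.

QL02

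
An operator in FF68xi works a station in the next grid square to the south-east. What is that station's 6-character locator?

FF78ah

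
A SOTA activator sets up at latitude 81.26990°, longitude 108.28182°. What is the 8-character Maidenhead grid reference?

Add 180° to longitude and 90° to latitude: 288.28182, 171.26990.
Field: 288.28182/20 → 14 → O, 171.26990/10 → 17 → R; chars OR.
Square: 8.28182/2 → 4, 1.26990/1 → 1; chars 41.
Subsquare: 0.28182/0.0833333 → 3 → d, 0.26990/0.0416667 → 6 → g; chars dg.
Extended square: 0.03182/0.00833333 → 3, 0.01990/0.00416667 → 4; chars 34.

OR41dg34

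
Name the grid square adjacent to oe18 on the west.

Longitude square 1; −1 → 0.
The latitude characters are unchanged.

OE08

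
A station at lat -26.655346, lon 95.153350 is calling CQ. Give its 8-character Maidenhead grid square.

Offset from 180°W / 90°S: lon 275.15335°, lat 63.34465°.
Field: 275.15335/20 → 13 → N, 63.34465/10 → 6 → G; chars NG.
Square: 15.15335/2 → 7, 3.34465/1 → 3; chars 73.
Subsquare: 1.15335/0.0833333 → 13 → n, 0.34465/0.0416667 → 8 → i; chars ni.
Extended square: 0.07002/0.00833333 → 8, 0.01132/0.00416667 → 2; chars 82.

NG73ni82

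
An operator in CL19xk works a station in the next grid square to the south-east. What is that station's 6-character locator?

CL29aj

Longitude subsquare x = 23; +1 → 24, wraps to 0 = a, carry into square.
Longitude square 1; +1 → 2.
Latitude subsquare k = 10; −1 → 9 = j.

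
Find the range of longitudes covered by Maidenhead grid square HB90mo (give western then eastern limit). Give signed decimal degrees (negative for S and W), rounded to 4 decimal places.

Field H=7, B=1: +7·20° lon, +1·10° lat → SW at lon -40°, lat -80°.
Square 9, 0: +9·2° lon, +0·1° lat → SW at lon -22°, lat -80°.
Subsquare m=12, o=14: +12·0.0833333° lon, +14·0.0416667° lat → SW at lon -21°, lat -79.4167°.
Cell spans 0.0833333° lon × 0.0416667° lat.
west -21.0000, east -20.9167.

-21.0000, -20.9167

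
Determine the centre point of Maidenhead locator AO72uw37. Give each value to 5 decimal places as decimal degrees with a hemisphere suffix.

52.94792° N, 164.30417° W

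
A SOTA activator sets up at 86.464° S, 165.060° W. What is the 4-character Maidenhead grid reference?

AA73

Shift to the Maidenhead origin (180°W, 90°S): lon 14.94, lat 3.54.
Field: lon ⌊14.94/20⌋ = 0 → A; lat ⌊3.54/10⌋ = 0 → A.
Square: lon ⌊14.94/2⌋ = 7; lat ⌊3.54/1⌋ = 3.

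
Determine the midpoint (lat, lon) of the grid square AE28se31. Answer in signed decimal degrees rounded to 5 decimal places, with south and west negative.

-41.82708, -174.47083

Field A=0, E=4: +0·20° lon, +4·10° lat → SW at lon -180°, lat -50°.
Square 2, 8: +2·2° lon, +8·1° lat → SW at lon -176°, lat -42°.
Subsquare s=18, e=4: +18·0.0833333° lon, +4·0.0416667° lat → SW at lon -174.5°, lat -41.8333°.
Extended square 3, 1: +3·0.00833333° lon, +1·0.00416667° lat → SW at lon -174.475°, lat -41.8292°.
Cell spans 0.00833333° lon × 0.00416667° lat. Centre is SW corner plus half of each.
latitude -41.82708, longitude -174.47083.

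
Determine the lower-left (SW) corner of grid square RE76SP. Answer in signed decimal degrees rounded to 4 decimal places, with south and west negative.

-43.3750, 175.5000

Field R=17, E=4: +17·20° lon, +4·10° lat → SW at lon 160°, lat -50°.
Square 7, 6: +7·2° lon, +6·1° lat → SW at lon 174°, lat -44°.
Subsquare s=18, p=15: +18·0.0833333° lon, +15·0.0416667° lat → SW at lon 175.5°, lat -43.375°.
latitude -43.3750, longitude 175.5000.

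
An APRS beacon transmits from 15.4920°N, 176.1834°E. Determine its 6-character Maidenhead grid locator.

RK85cl

Add 180° to longitude and 90° to latitude: 356.1834, 105.4920.
Field: lon ⌊356.1834/20⌋ = 17 → R; lat ⌊105.4920/10⌋ = 10 → K.
Square: lon ⌊16.1834/2⌋ = 8; lat ⌊5.4920/1⌋ = 5.
Subsquare: lon ⌊0.1834/0.0833333⌋ = 2 → c; lat ⌊0.4920/0.0416667⌋ = 11 → l.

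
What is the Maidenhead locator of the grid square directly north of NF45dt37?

NF45dt38

Latitude extended square 7; +1 → 8.
The longitude characters are unchanged.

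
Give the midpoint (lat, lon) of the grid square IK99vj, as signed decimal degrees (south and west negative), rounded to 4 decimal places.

19.3958, -0.2083

Field I=8, K=10: +8·20° lon, +10·10° lat → SW at lon -20°, lat 10°.
Square 9, 9: +9·2° lon, +9·1° lat → SW at lon -2°, lat 19°.
Subsquare v=21, j=9: +21·0.0833333° lon, +9·0.0416667° lat → SW at lon -0.25°, lat 19.375°.
Cell spans 0.0833333° lon × 0.0416667° lat. Centre is SW corner plus half of each.
latitude 19.3958, longitude -0.2083.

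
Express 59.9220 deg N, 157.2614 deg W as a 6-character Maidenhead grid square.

BO19iw

Add 180° to longitude and 90° to latitude: 22.7386, 149.9220.
Field (20°×10°, letters A–R): 22.7386/20 → 1 → B, 149.9220/10 → 14 → O; chars BO.
Square (2°×1°, digits 0–9): 2.7386/2 → 1, 9.9220/1 → 9; chars 19.
Subsquare (5′×2.5′, letters a–x): 0.7386/0.0833333 → 8 → i, 0.9220/0.0416667 → 22 → w; chars iw.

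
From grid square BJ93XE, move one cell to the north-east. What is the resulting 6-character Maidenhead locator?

CJ03af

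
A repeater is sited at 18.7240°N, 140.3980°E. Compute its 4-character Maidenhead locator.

Offset from 180°W / 90°S: lon 320.40°, lat 108.72°.
Field: 320.40/20 → 16 → Q, 108.72/10 → 10 → K; chars QK.
Square: 0.40/2 → 0, 8.72/1 → 8; chars 08.

QK08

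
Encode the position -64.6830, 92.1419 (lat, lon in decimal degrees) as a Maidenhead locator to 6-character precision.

NC65bh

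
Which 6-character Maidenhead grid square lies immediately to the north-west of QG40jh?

Longitude subsquare j = 9; −1 → 8 = i.
Latitude subsquare h = 7; +1 → 8 = i.

QG40ii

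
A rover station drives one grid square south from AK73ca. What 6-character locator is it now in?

Latitude subsquare a = 0; −1 → -1, wraps to 23 = x, carry into square.
Latitude square 3; −1 → 2.
The longitude characters are unchanged.

AK72cx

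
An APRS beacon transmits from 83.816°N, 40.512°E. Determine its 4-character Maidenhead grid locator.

LR03

Add 180° to longitude and 90° to latitude: 220.51, 173.82.
Field: lon ⌊220.51/20⌋ = 11 → L; lat ⌊173.82/10⌋ = 17 → R.
Square: lon ⌊0.51/2⌋ = 0; lat ⌊3.82/1⌋ = 3.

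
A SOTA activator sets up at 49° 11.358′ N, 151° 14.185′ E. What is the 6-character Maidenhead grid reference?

QN59oe

Offset from 180°W / 90°S: lon 331.2364°, lat 139.1893°.
Field: lon ⌊331.2364/20⌋ = 16 → Q; lat ⌊139.1893/10⌋ = 13 → N.
Square: lon ⌊11.2364/2⌋ = 5; lat ⌊9.1893/1⌋ = 9.
Subsquare: lon ⌊1.2364/0.0833333⌋ = 14 → o; lat ⌊0.1893/0.0416667⌋ = 4 → e.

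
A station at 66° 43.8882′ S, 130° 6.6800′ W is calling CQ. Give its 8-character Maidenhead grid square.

CC43wg64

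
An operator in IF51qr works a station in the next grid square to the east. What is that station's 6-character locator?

Longitude subsquare q = 16; +1 → 17 = r.
The latitude characters are unchanged.

IF51rr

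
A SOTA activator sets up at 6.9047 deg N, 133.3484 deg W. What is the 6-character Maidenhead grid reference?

Shift to the Maidenhead origin (180°W, 90°S): lon 46.6516, lat 96.9047.
Field: 46.6516/20 → 2 → C, 96.9047/10 → 9 → J; chars CJ.
Square: 6.6516/2 → 3, 6.9047/1 → 6; chars 36.
Subsquare: 0.6516/0.0833333 → 7 → h, 0.9047/0.0416667 → 21 → v; chars hv.

CJ36hv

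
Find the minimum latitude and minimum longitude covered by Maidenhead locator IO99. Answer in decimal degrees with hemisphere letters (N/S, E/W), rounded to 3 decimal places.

59.000° N, 2.000° W

Field I=8, O=14: +8·20° lon, +14·10° lat → SW at lon -20°, lat 50°.
Square 9, 9: +9·2° lon, +9·1° lat → SW at lon -2°, lat 59°.
latitude 59.000° N, longitude 2.000° W.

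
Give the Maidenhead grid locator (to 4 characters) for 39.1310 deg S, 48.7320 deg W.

GF50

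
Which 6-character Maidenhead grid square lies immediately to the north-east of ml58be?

Longitude subsquare b = 1; +1 → 2 = c.
Latitude subsquare e = 4; +1 → 5 = f.

ML58cf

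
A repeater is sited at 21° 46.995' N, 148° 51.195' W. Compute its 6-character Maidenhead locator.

BL51ns

Offset from 180°W / 90°S: lon 31.1467°, lat 111.7832°.
Field (20°×10°, letters A–R): lon ⌊31.1467/20⌋ = 1 → B; lat ⌊111.7832/10⌋ = 11 → L.
Square (2°×1°, digits 0–9): lon ⌊11.1467/2⌋ = 5; lat ⌊1.7832/1⌋ = 1.
Subsquare (5′×2.5′, letters a–x): lon ⌊1.1467/0.0833333⌋ = 13 → n; lat ⌊0.7832/0.0416667⌋ = 18 → s.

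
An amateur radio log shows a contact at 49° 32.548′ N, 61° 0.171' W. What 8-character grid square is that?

FN99ln90

Offset from 180°W / 90°S: lon 118.99715°, lat 139.54247°.
Field: 118.99715/20 → 5 → F, 139.54247/10 → 13 → N; chars FN.
Square: 18.99715/2 → 9, 9.54247/1 → 9; chars 99.
Subsquare: 0.99715/0.0833333 → 11 → l, 0.54247/0.0416667 → 13 → n; chars ln.
Extended square: 0.08048/0.00833333 → 9, 0.00080/0.00416667 → 0; chars 90.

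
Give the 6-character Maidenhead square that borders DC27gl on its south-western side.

DC27fk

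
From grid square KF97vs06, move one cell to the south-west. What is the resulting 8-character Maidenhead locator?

Longitude extended square 0; −1 → -1, wraps to 9, carry into subsquare.
Longitude subsquare v = 21; −1 → 20 = u.
Latitude extended square 6; −1 → 5.

KF97us95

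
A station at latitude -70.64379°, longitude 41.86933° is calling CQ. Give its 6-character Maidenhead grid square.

LB09wi

Offset from 180°W / 90°S: lon 221.8693°, lat 19.3562°.
Field (20°×10°, letters A–R): 221.8693/20 → 11 → L, 19.3562/10 → 1 → B; chars LB.
Square (2°×1°, digits 0–9): 1.8693/2 → 0, 9.3562/1 → 9; chars 09.
Subsquare (5′×2.5′, letters a–x): 1.8693/0.0833333 → 22 → w, 0.3562/0.0416667 → 8 → i; chars wi.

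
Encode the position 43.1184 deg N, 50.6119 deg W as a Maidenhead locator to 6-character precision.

GN43qc

Shift to the Maidenhead origin (180°W, 90°S): lon 129.3881, lat 133.1184.
Field (20°×10°, letters A–R): 129.3881/20 → 6 → G, 133.1184/10 → 13 → N; chars GN.
Square (2°×1°, digits 0–9): 9.3881/2 → 4, 3.1184/1 → 3; chars 43.
Subsquare (5′×2.5′, letters a–x): 1.3881/0.0833333 → 16 → q, 0.1184/0.0416667 → 2 → c; chars qc.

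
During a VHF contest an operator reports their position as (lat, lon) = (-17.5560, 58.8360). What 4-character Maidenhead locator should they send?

LH92

Offset from 180°W / 90°S: lon 238.84°, lat 72.44°.
Field: lon ⌊238.84/20⌋ = 11 → L; lat ⌊72.44/10⌋ = 7 → H.
Square: lon ⌊18.84/2⌋ = 9; lat ⌊2.44/1⌋ = 2.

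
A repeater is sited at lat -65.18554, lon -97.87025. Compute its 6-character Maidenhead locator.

Offset from 180°W / 90°S: lon 82.1298°, lat 24.8145°.
Field: 82.1298/20 → 4 → E, 24.8145/10 → 2 → C; chars EC.
Square: 2.1298/2 → 1, 4.8145/1 → 4; chars 14.
Subsquare: 0.1298/0.0833333 → 1 → b, 0.8145/0.0416667 → 19 → t; chars bt.

EC14bt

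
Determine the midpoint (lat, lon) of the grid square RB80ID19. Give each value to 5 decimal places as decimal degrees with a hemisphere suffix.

Field R=17, B=1: +17·20° lon, +1·10° lat → SW at lon 160°, lat -80°.
Square 8, 0: +8·2° lon, +0·1° lat → SW at lon 176°, lat -80°.
Subsquare i=8, d=3: +8·0.0833333° lon, +3·0.0416667° lat → SW at lon 176.667°, lat -79.875°.
Extended square 1, 9: +1·0.00833333° lon, +9·0.00416667° lat → SW at lon 176.675°, lat -79.8375°.
Cell spans 0.00833333° lon × 0.00416667° lat. Centre is SW corner plus half of each.
latitude 79.83542° S, longitude 176.67917° E.

79.83542° S, 176.67917° E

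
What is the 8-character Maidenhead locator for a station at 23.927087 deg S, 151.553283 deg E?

QG56sb67

Shift to the Maidenhead origin (180°W, 90°S): lon 331.55328, lat 66.07291.
Field: 331.55328/20 → 16 → Q, 66.07291/10 → 6 → G; chars QG.
Square: 11.55328/2 → 5, 6.07291/1 → 6; chars 56.
Subsquare: 1.55328/0.0833333 → 18 → s, 0.07291/0.0416667 → 1 → b; chars sb.
Extended square: 0.05328/0.00833333 → 6, 0.03125/0.00416667 → 7; chars 67.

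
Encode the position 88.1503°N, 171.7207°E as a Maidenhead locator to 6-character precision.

RR58ud

Add 180° to longitude and 90° to latitude: 351.7207, 178.1503.
Field: 351.7207/20 → 17 → R, 178.1503/10 → 17 → R; chars RR.
Square: 11.7207/2 → 5, 8.1503/1 → 8; chars 58.
Subsquare: 1.7207/0.0833333 → 20 → u, 0.1503/0.0416667 → 3 → d; chars ud.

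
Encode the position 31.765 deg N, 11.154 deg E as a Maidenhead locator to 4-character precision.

Add 180° to longitude and 90° to latitude: 191.15, 121.77.
Field: lon ⌊191.15/20⌋ = 9 → J; lat ⌊121.77/10⌋ = 12 → M.
Square: lon ⌊11.15/2⌋ = 5; lat ⌊1.77/1⌋ = 1.

JM51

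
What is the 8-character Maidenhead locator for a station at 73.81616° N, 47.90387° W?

Shift to the Maidenhead origin (180°W, 90°S): lon 132.09613, lat 163.81616.
Field: 132.09613/20 → 6 → G, 163.81616/10 → 16 → Q; chars GQ.
Square: 12.09613/2 → 6, 3.81616/1 → 3; chars 63.
Subsquare: 0.09613/0.0833333 → 1 → b, 0.81616/0.0416667 → 19 → t; chars bt.
Extended square: 0.01280/0.00833333 → 1, 0.02449/0.00416667 → 5; chars 15.

GQ63bt15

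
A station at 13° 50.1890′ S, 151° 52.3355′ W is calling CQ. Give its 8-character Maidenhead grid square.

BH46bd59

Shift to the Maidenhead origin (180°W, 90°S): lon 28.12774, lat 76.16352.
Field (20°×10°, letters A–R): 28.12774/20 → 1 → B, 76.16352/10 → 7 → H; chars BH.
Square (2°×1°, digits 0–9): 8.12774/2 → 4, 6.16352/1 → 6; chars 46.
Subsquare (5′×2.5′, letters a–x): 0.12774/0.0833333 → 1 → b, 0.16352/0.0416667 → 3 → d; chars bd.
Extended square (30″×15″, digits 0–9): 0.04441/0.00833333 → 5, 0.03852/0.00416667 → 9; chars 59.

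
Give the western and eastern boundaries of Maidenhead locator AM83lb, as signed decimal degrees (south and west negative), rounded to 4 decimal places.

-163.0833, -163.0000

Field A=0, M=12: +0·20° lon, +12·10° lat → SW at lon -180°, lat 30°.
Square 8, 3: +8·2° lon, +3·1° lat → SW at lon -164°, lat 33°.
Subsquare l=11, b=1: +11·0.0833333° lon, +1·0.0416667° lat → SW at lon -163.083°, lat 33.0417°.
Cell spans 0.0833333° lon × 0.0416667° lat.
west -163.0833, east -163.0000.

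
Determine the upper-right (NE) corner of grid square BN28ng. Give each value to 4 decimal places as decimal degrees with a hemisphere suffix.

48.2917° N, 154.8333° W

Field B=1, N=13: +1·20° lon, +13·10° lat → SW at lon -160°, lat 40°.
Square 2, 8: +2·2° lon, +8·1° lat → SW at lon -156°, lat 48°.
Subsquare n=13, g=6: +13·0.0833333° lon, +6·0.0416667° lat → SW at lon -154.917°, lat 48.25°.
Cell spans 0.0833333° lon × 0.0416667° lat. NE corner is SW corner plus one full cell.
latitude 48.2917° N, longitude 154.8333° W.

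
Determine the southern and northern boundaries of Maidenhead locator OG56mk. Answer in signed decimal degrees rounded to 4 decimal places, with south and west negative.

-23.5833, -23.5417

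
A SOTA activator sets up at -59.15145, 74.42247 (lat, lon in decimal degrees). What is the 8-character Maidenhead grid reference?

MD70fu03

Shift to the Maidenhead origin (180°W, 90°S): lon 254.42247, lat 30.84855.
Field: 254.42247/20 → 12 → M, 30.84855/10 → 3 → D; chars MD.
Square: 14.42247/2 → 7, 0.84855/1 → 0; chars 70.
Subsquare: 0.42247/0.0833333 → 5 → f, 0.84855/0.0416667 → 20 → u; chars fu.
Extended square: 0.00580/0.00833333 → 0, 0.01522/0.00416667 → 3; chars 03.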